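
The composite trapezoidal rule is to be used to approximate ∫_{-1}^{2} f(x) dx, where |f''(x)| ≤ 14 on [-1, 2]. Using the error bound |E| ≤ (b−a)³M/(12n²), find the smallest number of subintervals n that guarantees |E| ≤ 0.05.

26

Need 378/(12n²) ≤ 0.05.
n² ≥ 378/(12·0.05) = 630 ⇒ n ≥ 25.0998, so the smallest n is 26.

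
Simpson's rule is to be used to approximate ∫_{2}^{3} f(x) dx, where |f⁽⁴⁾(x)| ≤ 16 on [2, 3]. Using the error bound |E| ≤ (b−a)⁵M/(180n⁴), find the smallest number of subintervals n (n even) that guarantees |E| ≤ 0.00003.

Need 16/(180n⁴) ≤ 0.00003.
n⁴ ≥ 16/(180·0.00003) = 2962.96 ⇒ n ≥ 7.3779, so the smallest even n is 8. (n must be even for Simpson's rule.)

8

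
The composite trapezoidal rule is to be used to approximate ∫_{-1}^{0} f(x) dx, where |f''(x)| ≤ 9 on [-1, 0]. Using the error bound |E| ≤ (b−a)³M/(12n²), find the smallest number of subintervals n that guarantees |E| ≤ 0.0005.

Need 9/(12n²) ≤ 0.0005.
n² ≥ 9/(12·0.0005) = 1500 ⇒ n ≥ 38.7298, so the smallest n is 39.

39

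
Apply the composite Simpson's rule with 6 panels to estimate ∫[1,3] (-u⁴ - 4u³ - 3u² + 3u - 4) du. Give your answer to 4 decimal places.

-150.4033

h = (3 − 1)/6 = 0.333333.
Nodes u₀,…,u₆ = 1, 1.333333, 1.666667, 2, 2.333333, 2.666667, 3.
f(u) = -u⁴ - 4u³ - 3u² + 3u - 4: f₀=-9, f₁=-17.975309, f₂=-33.567901, f₃=-58, f₄=-93.790123, f₅=-143.753086, f₆=-211.
(h/3)·[f₀ + 4f₁ + 2f₂ + 4f₃ + 2f₄ + 4f₅ + f₆] = 0.111111·(-1353.629630) = -150.4033.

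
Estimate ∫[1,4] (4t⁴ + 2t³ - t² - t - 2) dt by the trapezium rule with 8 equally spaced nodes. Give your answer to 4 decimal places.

h = (4 − 1)/7 = 0.428571.
Nodes t₀,…,t₇ = 1, 1.428571, 1.857143, 2.285714, 2.714286, 3.142857, 3.571429, 4.
f(t) = 4t⁴ + 2t³ - t² - t - 2: f₀=2, f₁=17.021241, f₂=53.086214, f₃=123.554352, f₄=245.023740, f₅=437.331112, f₆=723.551853, f₇=1130.
(h/2)·[f₀ + 2f₁ + 2f₂ + 2f₃ + 2f₄ + 2f₅ + 2f₆ + f₇] = 0.214286·(4331.137026) = 928.1008.

928.1008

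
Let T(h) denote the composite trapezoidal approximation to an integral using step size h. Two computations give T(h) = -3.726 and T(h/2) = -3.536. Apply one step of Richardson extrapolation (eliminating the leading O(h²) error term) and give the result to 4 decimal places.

R = (4·T(h/2) − T(h)) / 3 = (4·(-3.536) − (-3.726))/3 = (-10.418)/3 = -3.4727.

-3.4727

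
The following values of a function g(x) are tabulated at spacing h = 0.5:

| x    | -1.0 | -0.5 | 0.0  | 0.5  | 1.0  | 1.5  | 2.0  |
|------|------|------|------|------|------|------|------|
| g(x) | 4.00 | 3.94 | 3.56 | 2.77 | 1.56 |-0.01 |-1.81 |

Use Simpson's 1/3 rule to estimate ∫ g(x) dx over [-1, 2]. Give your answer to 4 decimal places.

6.5383

h = 0.5, n = 6.
(h/3)·[y₀ + 4y₁ + 2y₂ + 4y₃ + 2y₄ + 4y₅ + y₆] = 0.166667·(39.23) = 6.5383.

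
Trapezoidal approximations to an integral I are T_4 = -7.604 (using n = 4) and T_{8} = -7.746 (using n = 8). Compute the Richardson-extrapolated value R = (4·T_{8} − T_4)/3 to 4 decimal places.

R = (4·T_{8} − T_4) / 3 = (4·(-7.746) − (-7.604))/3 = (-23.380)/3 = -7.7933.

-7.7933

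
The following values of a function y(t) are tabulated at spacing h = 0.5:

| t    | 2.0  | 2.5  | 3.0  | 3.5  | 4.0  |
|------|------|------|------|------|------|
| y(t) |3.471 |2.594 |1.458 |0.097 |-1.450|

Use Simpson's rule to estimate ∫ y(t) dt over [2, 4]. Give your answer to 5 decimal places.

h = 0.5, n = 4.
(h/3)·[y₀ + 4y₁ + 2y₂ + 4y₃ + y₄] = 0.166667·(15.701) = 2.61683.

2.61683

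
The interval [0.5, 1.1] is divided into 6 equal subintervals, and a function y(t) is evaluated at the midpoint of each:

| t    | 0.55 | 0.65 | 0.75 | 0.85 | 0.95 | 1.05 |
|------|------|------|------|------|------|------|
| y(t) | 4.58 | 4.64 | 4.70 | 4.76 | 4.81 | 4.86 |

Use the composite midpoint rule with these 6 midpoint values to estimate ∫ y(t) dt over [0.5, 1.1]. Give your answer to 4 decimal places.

2.8350

h = 0.1, n = 6.
h·[y(m₁) + y(m₂) + y(m₃) + y(m₄) + y(m₅) + y(m₆)] = 0.1·(28.35) = 2.8350.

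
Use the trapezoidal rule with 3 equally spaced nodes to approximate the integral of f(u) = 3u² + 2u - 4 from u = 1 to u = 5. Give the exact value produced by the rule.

140

h = (5 − 1)/2 = 2.
Nodes u₀,…,u₂ = 1, 3, 5.
f(u) = 3u² + 2u - 4: f₀=1, f₁=29, f₂=81.
(h/2)·[f₀ + 2f₁ + f₂] = 1·(140) = 140.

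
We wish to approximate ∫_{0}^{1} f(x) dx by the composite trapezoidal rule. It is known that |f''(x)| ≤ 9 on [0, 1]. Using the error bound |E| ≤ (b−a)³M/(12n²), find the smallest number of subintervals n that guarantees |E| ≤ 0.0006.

36

Need 9/(12n²) ≤ 0.0006.
n² ≥ 9/(12·0.0006) = 1250 ⇒ n ≥ 35.3553, so the smallest n is 36.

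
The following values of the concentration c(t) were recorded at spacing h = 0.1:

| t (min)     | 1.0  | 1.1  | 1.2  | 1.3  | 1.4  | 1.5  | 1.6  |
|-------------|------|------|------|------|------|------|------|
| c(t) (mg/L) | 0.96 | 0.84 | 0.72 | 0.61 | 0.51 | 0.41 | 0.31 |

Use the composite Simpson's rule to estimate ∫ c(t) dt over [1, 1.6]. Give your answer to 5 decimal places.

0.37233

h = 0.1, n = 6.
(h/3)·[y₀ + 4y₁ + 2y₂ + 4y₃ + 2y₄ + 4y₅ + y₆] = 0.033333·(11.17) = 0.37233.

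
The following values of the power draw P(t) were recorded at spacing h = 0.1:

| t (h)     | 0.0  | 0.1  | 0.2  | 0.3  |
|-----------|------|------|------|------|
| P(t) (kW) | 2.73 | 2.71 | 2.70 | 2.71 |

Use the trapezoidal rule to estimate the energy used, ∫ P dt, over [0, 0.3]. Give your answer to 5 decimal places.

0.81300

h = 0.1, n = 3.
(h/2)·[y₀ + 2y₁ + 2y₂ + y₃] = 0.05·(16.26) = 0.81300.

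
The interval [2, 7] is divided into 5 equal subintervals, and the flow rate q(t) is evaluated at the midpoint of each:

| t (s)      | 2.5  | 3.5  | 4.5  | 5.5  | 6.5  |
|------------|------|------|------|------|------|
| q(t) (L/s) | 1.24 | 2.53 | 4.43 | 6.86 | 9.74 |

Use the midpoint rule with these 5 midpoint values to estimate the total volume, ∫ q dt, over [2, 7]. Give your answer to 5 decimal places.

h = 1, n = 5.
h·[y(m₁) + y(m₂) + y(m₃) + y(m₄) + y(m₅)] = 1·(24.80) = 24.80000.

24.80000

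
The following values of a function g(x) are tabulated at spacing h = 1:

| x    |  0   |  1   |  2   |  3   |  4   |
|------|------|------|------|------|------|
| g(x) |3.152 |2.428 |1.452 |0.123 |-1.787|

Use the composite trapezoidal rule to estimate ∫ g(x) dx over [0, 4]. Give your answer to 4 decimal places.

h = 1, n = 4.
(h/2)·[y₀ + 2y₁ + 2y₂ + 2y₃ + y₄] = 0.5·(9.371) = 4.6855.

4.6855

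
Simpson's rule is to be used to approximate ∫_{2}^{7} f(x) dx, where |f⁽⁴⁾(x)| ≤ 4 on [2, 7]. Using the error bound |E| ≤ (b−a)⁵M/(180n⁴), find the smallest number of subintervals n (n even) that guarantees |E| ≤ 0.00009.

Need 12500/(180n⁴) ≤ 0.00009.
n⁴ ≥ 12500/(180·0.00009) = 771605 ⇒ n ≥ 29.6380, so the smallest even n is 30. (n must be even for Simpson's rule.)

30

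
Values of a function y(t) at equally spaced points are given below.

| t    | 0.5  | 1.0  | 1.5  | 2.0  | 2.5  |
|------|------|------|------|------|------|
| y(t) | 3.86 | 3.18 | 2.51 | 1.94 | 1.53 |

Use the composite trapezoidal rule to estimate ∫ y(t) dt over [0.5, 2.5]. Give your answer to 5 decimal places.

5.16250

h = 0.5, n = 4.
(h/2)·[y₀ + 2y₁ + 2y₂ + 2y₃ + y₄] = 0.25·(20.65) = 5.16250.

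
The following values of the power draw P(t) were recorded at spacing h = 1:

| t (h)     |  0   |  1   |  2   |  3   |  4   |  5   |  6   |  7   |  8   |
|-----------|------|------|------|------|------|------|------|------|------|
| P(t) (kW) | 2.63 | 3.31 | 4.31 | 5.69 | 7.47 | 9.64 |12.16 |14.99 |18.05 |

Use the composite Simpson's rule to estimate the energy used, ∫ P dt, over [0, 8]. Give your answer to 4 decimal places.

h = 1, n = 8.
(h/3)·[y₀ + 4y₁ + 2y₂ + 4y₃ + 2y₄ + 4y₅ + 2y₆ + 4y₇ + y₈] = 0.333333·(203.08) = 67.6933.

67.6933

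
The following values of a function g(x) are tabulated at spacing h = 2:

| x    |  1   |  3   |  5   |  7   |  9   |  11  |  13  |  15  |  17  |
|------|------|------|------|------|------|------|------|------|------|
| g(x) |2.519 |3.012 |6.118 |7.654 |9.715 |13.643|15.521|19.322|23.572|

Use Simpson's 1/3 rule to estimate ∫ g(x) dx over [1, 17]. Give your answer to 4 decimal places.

h = 2, n = 8.
(h/3)·[y₀ + 4y₁ + 2y₂ + 4y₃ + 2y₄ + 4y₅ + 2y₆ + 4y₇ + y₈] = 0.666667·(263.323) = 175.5487.

175.5487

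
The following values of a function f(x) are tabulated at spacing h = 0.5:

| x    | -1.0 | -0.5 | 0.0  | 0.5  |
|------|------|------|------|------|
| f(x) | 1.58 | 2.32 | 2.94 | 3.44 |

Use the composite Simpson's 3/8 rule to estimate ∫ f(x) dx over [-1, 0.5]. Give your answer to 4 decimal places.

h = 0.5, n = 3.
(3h/8)·[y₀ + 3y₁ + 3y₂ + y₃] = 0.1875·(20.80) = 3.9000.

3.9000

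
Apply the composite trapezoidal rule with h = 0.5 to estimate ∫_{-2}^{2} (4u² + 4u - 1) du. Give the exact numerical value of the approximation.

h = (2 − (-2))/8 = 0.5.
Nodes u₀,…,u₈ = -2, -1.5, -1, -0.5, 0, 0.5, 1, 1.5, 2.
f(u) = 4u² + 4u - 1: f₀=7, f₁=2, f₂=-1, f₃=-2, f₄=-1, f₅=2, f₆=7, f₇=14, f₈=23.
(h/2)·[f₀ + 2f₁ + 2f₂ + 2f₃ + 2f₄ + 2f₅ + 2f₆ + 2f₇ + f₈] = 0.25·(72) = 18.

18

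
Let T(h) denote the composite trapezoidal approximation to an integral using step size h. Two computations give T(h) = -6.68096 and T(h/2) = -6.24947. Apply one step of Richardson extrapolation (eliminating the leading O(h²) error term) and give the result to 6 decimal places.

R = (4·T(h/2) − T(h)) / 3 = (4·(-6.24947) − (-6.68096))/3 = (-18.31692)/3 = -6.105640.

-6.105640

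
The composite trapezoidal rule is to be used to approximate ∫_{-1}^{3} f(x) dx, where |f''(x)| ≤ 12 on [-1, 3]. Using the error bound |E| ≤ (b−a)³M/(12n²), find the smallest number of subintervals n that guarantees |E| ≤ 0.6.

11

Need 768/(12n²) ≤ 0.6.
n² ≥ 768/(12·0.6) = 106.667 ⇒ n ≥ 10.3280, so the smallest n is 11.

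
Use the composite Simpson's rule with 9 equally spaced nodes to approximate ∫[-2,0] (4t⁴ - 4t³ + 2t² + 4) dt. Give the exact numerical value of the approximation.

54.9375

h = (0 − (-2))/8 = 0.25.
Nodes t₀,…,t₈ = -2, -1.75, -1.5, -1.25, -1, -0.75, -0.5, -0.25, 0.
f(t) = 4t⁴ - 4t³ + 2t² + 4: f₀=108, f₁=69.078125, f₂=42.25, f₃=24.703125, f₄=14, f₅=8.078125, f₆=5.25, f₇=4.203125, f₈=4.
(h/3)·[f₀ + 4f₁ + 2f₂ + 4f₃ + 2f₄ + 4f₅ + 2f₆ + 4f₇ + f₈] = 0.083333·(659.25) = 54.9375.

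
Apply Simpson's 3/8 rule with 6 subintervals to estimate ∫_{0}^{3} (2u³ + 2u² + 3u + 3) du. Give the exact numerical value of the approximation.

81

h = (3 − 0)/6 = 0.5.
Nodes u₀,…,u₆ = 0, 0.5, 1, 1.5, 2, 2.5, 3.
f(u) = 2u³ + 2u² + 3u + 3: f₀=3, f₁=5.25, f₂=10, f₃=18.75, f₄=33, f₅=54.25, f₆=84.
(3h/8)·[f₀ + 3f₁ + 3f₂ + 2f₃ + 3f₄ + 3f₅ + f₆] = 0.1875·(432) = 81.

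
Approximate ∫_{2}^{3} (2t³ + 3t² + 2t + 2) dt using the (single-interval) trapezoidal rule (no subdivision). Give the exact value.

T = (b−a)/2 · [f(2) + f(3)] = 0.5·[34 + 89] = 61.5.

61.5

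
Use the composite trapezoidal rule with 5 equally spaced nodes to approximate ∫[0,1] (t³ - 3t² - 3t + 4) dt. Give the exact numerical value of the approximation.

h = (1 − 0)/4 = 0.25.
Nodes t₀,…,t₄ = 0, 0.25, 0.5, 0.75, 1.
f(t) = t³ - 3t² - 3t + 4: f₀=4, f₁=3.078125, f₂=1.875, f₃=0.484375, f₄=-1.
(h/2)·[f₀ + 2f₁ + 2f₂ + 2f₃ + f₄] = 0.125·(13.875) = 1.734375.

1.734375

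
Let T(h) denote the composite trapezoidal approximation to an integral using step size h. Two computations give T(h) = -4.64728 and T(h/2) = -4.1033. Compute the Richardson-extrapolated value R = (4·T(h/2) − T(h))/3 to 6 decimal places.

R = (4·T(h/2) − T(h)) / 3 = (4·(-4.1033) − (-4.64728))/3 = (-11.76592)/3 = -3.921973.

-3.921973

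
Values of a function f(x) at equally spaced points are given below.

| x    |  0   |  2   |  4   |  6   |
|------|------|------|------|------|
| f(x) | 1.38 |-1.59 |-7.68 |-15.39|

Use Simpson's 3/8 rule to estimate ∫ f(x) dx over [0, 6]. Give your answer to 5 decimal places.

-31.36500

h = 2, n = 3.
(3h/8)·[y₀ + 3y₁ + 3y₂ + y₃] = 0.75·(-41.82) = -31.36500.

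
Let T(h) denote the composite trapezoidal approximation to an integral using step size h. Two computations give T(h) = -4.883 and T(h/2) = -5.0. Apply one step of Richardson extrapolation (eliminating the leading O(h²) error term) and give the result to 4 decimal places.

-5.0390

R = (4·T(h/2) − T(h)) / 3 = (4·(-5.0) − (-4.883))/3 = (-15.117)/3 = -5.0390.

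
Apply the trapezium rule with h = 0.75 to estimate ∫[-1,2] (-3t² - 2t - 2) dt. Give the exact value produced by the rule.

h = (2 − (-1))/4 = 0.75.
Nodes t₀,…,t₄ = -1, -0.25, 0.5, 1.25, 2.
f(t) = -3t² - 2t - 2: f₀=-3, f₁=-1.6875, f₂=-3.75, f₃=-9.1875, f₄=-18.
(h/2)·[f₀ + 2f₁ + 2f₂ + 2f₃ + f₄] = 0.375·(-50.25) = -18.84375.

-18.84375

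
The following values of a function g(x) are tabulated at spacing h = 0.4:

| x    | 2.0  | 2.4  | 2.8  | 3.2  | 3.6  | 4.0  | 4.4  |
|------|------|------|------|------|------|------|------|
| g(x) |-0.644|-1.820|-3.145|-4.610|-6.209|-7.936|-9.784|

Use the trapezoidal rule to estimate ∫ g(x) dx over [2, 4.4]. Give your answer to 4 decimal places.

-11.5736

h = 0.4, n = 6.
(h/2)·[y₀ + 2y₁ + 2y₂ + 2y₃ + 2y₄ + 2y₅ + y₆] = 0.2·(-57.868) = -11.5736.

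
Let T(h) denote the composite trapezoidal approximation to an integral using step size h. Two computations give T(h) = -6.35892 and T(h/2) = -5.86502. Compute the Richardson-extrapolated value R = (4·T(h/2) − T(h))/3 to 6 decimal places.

R = (4·T(h/2) − T(h)) / 3 = (4·(-5.86502) − (-6.35892))/3 = (-17.10116)/3 = -5.700387.

-5.700387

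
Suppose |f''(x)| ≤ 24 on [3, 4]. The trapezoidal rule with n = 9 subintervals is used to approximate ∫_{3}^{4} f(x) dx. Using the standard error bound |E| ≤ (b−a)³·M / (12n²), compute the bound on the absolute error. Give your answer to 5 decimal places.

0.02469

|E| ≤ (1)³·24 / (12·9²) = 24/972 = 0.02469.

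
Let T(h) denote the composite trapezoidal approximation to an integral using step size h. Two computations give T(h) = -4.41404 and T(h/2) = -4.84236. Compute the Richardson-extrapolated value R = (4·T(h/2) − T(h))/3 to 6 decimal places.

-4.985133

R = (4·T(h/2) − T(h)) / 3 = (4·(-4.84236) − (-4.41404))/3 = (-14.95540)/3 = -4.985133.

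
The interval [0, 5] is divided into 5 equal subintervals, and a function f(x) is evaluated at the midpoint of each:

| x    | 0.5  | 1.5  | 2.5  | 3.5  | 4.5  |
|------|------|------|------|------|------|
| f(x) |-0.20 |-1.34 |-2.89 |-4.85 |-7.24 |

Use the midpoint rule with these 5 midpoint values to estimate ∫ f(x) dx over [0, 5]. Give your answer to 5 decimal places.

h = 1, n = 5.
h·[y(m₁) + y(m₂) + y(m₃) + y(m₄) + y(m₅)] = 1·(-16.52) = -16.52000.

-16.52000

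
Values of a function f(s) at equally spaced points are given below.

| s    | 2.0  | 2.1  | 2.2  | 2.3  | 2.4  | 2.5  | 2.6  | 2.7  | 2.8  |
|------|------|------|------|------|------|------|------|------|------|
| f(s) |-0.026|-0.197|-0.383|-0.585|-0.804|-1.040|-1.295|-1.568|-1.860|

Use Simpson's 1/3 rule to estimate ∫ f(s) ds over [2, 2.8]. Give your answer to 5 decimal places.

-0.68033

h = 0.1, n = 8.
(h/3)·[y₀ + 4y₁ + 2y₂ + 4y₃ + 2y₄ + 4y₅ + 2y₆ + 4y₇ + y₈] = 0.033333·(-20.410) = -0.68033.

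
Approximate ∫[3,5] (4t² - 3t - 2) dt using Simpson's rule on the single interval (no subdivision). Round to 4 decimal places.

102.6667

S = (b−a)/6 · [f(3) + 4f(4) + f(5)] = 0.333333·[25 + 4·50 + 83] = 102.6667.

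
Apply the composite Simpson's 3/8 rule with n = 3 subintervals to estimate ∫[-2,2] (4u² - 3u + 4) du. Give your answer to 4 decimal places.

h = (2 − (-2))/3 = 1.333333.
Nodes u₀,…,u₃ = -2, -0.666667, 0.666667, 2.
f(u) = 4u² - 3u + 4: f₀=26, f₁=7.777778, f₂=3.777778, f₃=14.
(3h/8)·[f₀ + 3f₁ + 3f₂ + f₃] = 0.5·(74.666667) = 37.3333.

37.3333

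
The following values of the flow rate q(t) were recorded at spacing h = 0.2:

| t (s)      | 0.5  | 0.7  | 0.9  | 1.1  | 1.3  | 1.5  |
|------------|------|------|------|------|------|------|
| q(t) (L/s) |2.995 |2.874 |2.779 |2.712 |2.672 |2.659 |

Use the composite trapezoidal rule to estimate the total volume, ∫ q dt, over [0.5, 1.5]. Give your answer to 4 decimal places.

h = 0.2, n = 5.
(h/2)·[y₀ + 2y₁ + 2y₂ + 2y₃ + 2y₄ + y₅] = 0.1·(27.728) = 2.7728.

2.7728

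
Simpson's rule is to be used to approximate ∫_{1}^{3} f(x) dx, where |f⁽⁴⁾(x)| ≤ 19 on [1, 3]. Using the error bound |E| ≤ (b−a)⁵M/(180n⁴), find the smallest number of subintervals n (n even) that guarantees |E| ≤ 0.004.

Need 608/(180n⁴) ≤ 0.004.
n⁴ ≥ 608/(180·0.004) = 844.444 ⇒ n ≥ 5.3907, so the smallest even n is 6. (n must be even for Simpson's rule.)

6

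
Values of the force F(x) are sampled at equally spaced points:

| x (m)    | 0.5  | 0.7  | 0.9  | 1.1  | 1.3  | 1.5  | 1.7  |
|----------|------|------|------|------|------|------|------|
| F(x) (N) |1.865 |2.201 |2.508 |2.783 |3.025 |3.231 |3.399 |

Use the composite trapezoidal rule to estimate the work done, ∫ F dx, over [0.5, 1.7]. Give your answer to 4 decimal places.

h = 0.2, n = 6.
(h/2)·[y₀ + 2y₁ + 2y₂ + 2y₃ + 2y₄ + 2y₅ + y₆] = 0.1·(32.760) = 3.2760.

3.2760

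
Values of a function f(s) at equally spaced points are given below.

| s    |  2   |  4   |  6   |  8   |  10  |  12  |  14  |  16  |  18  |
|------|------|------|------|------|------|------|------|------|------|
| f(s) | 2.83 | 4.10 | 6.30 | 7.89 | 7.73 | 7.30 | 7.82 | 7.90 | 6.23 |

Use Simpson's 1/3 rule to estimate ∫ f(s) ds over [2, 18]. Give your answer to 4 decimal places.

107.6800

h = 2, n = 8.
(h/3)·[y₀ + 4y₁ + 2y₂ + 4y₃ + 2y₄ + 4y₅ + 2y₆ + 4y₇ + y₈] = 0.666667·(161.52) = 107.6800.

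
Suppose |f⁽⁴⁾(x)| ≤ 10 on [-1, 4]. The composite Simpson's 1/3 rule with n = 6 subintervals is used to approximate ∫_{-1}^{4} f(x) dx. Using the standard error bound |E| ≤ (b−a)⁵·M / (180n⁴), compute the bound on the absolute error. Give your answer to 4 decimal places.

0.1340

|E| ≤ (5)⁵·10 / (180·6⁴) = 31250/233280 = 0.1340.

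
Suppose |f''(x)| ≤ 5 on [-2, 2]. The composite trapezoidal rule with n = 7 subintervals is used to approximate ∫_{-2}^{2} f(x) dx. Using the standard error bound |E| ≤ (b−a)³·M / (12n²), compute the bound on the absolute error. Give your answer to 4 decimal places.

|E| ≤ (4)³·5 / (12·7²) = 320/588 = 0.5442.

0.5442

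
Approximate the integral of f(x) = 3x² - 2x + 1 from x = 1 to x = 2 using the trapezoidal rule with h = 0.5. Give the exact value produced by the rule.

5.125

h = (2 − 1)/2 = 0.5.
Nodes x₀,…,x₂ = 1, 1.5, 2.
f(x) = 3x² - 2x + 1: f₀=2, f₁=4.75, f₂=9.
(h/2)·[f₀ + 2f₁ + f₂] = 0.25·(20.5) = 5.125.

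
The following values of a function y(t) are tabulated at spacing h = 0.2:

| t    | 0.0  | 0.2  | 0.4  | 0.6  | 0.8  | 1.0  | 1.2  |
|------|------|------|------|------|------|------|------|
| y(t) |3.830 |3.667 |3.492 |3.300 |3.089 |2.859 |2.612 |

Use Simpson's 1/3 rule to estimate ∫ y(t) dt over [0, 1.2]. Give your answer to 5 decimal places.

h = 0.2, n = 6.
(h/3)·[y₀ + 4y₁ + 2y₂ + 4y₃ + 2y₄ + 4y₅ + y₆] = 0.066667·(58.908) = 3.92720.

3.92720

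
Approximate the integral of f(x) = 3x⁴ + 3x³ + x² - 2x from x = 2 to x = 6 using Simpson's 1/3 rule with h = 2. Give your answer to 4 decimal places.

h = (6 − 2)/2 = 2.
Nodes x₀,…,x₂ = 2, 4, 6.
f(x) = 3x⁴ + 3x³ + x² - 2x: f₀=72, f₁=968, f₂=4560.
(h/3)·[f₀ + 4f₁ + f₂] = 0.666667·(8504) = 5669.3333.

5669.3333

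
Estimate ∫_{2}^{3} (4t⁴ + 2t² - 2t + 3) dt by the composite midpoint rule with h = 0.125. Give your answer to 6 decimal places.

179.266174

h = (3 − 2)/8 = 0.125.
Midpoints m₁,…,m₈ = 2.0625, 2.1875, 2.3125, 2.4375, 2.5625, 2.6875, 2.8125, 2.9375.
f(m₁)=79.76568603515625, f(m₂)=99.78619384765625, f(m₃)=123.46002197265625, f(m₄)=151.20904541015625, f(m₅)=183.47857666015625, f(m₆)=220.73736572265625, f(m₇)=263.47760009765625, f(m₈)=312.21490478515625.
h·[f(m₁) + f(m₂) + f(m₃) + f(m₄) + f(m₅) + f(m₆) + f(m₇) + f(m₈)] = 0.125·(1434.12939453125) = 179.266174.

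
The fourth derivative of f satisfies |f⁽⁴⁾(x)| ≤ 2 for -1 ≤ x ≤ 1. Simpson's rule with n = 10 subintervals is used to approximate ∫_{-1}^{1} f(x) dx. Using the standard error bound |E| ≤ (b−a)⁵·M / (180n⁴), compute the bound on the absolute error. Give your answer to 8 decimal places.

|E| ≤ (2)⁵·2 / (180·10⁴) = 64/1800000 = 0.00003556.

0.00003556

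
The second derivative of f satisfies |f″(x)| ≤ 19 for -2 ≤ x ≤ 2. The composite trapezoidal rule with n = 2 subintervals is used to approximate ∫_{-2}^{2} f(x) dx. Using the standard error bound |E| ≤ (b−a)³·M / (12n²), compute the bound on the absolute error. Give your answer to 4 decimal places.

25.3333

|E| ≤ (4)³·19 / (12·2²) = 1216/48 = 25.3333.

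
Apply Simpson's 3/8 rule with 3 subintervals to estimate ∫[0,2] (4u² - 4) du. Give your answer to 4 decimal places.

2.6667

h = (2 − 0)/3 = 0.666667.
Nodes u₀,…,u₃ = 0, 0.666667, 1.333333, 2.
f(u) = 4u² - 4: f₀=-4, f₁=-2.222222, f₂=3.111111, f₃=12.
(3h/8)·[f₀ + 3f₁ + 3f₂ + f₃] = 0.25·(10.666667) = 2.6667.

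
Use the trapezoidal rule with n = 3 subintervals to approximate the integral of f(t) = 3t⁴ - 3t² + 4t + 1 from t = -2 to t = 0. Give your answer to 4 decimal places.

8.2716

h = (0 − (-2))/3 = 0.666667.
Nodes t₀,…,t₃ = -2, -1.333333, -0.666667, 0.
f(t) = 3t⁴ - 3t² + 4t + 1: f₀=29, f₁=-0.185185, f₂=-2.407407, f₃=1.
(h/2)·[f₀ + 2f₁ + 2f₂ + f₃] = 0.333333·(24.814815) = 8.2716.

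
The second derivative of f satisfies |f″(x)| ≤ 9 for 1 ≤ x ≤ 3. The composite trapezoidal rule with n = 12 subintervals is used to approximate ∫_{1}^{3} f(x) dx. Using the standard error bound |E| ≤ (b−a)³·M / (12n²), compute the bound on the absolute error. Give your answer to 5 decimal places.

0.04167

|E| ≤ (2)³·9 / (12·12²) = 72/1728 = 0.04167.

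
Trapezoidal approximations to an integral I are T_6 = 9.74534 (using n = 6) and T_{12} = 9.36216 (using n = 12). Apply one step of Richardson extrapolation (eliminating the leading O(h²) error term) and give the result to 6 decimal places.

9.234433

R = (4·T_{12} − T_6) / 3 = (4·9.36216 − 9.74534)/3 = (27.70330)/3 = 9.234433.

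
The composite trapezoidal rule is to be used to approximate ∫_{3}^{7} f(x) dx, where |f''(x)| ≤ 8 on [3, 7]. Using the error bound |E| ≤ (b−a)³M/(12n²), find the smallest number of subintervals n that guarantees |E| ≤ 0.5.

Need 512/(12n²) ≤ 0.5.
n² ≥ 512/(12·0.5) = 85.3333 ⇒ n ≥ 9.2376, so the smallest n is 10.

10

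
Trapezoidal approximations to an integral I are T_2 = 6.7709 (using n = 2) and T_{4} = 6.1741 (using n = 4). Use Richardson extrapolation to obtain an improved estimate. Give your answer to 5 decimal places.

5.97517

R = (4·T_{4} − T_2) / 3 = (4·6.1741 − 6.7709)/3 = (17.9255)/3 = 5.97517.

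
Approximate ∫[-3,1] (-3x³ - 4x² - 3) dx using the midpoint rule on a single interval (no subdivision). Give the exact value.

M = (b−a)·f(-1) = 4·(-4) = -16.

-16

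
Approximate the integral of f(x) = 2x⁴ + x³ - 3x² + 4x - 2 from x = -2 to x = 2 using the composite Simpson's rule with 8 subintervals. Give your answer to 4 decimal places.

1.6667

h = (2 − (-2))/8 = 0.5.
Nodes x₀,…,x₈ = -2, -1.5, -1, -0.5, 0, 0.5, 1, 1.5, 2.
f(x) = 2x⁴ + x³ - 3x² + 4x - 2: f₀=2, f₁=-8, f₂=-8, f₃=-4.75, f₄=-2, f₅=-0.5, f₆=2, f₇=10.75, f₈=34.
(h/3)·[f₀ + 4f₁ + 2f₂ + 4f₃ + 2f₄ + 4f₅ + 2f₆ + 4f₇ + f₈] = 0.166667·(10) = 1.6667.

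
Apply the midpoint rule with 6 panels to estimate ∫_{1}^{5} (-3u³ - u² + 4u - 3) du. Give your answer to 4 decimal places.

-469.1852

h = (5 − 1)/6 = 0.666667.
Midpoints m₁,…,m₆ = 1.333333, 2, 2.666667, 3.333333, 4, 4.666667.
f(m₁)=-6.555556, f(m₂)=-23, f(m₃)=-56.333333, f(m₄)=-111.888889, f(m₅)=-195, f(m₆)=-311.
h·[f(m₁) + f(m₂) + f(m₃) + f(m₄) + f(m₅) + f(m₆)] = 0.666667·(-703.777778) = -469.1852.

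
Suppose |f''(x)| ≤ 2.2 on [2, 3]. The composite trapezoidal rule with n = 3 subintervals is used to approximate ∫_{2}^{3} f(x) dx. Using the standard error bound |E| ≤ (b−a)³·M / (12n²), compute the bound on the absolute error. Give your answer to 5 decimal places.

|E| ≤ (1)³·2.2 / (12·3²) = 2.2/108 = 0.02037.

0.02037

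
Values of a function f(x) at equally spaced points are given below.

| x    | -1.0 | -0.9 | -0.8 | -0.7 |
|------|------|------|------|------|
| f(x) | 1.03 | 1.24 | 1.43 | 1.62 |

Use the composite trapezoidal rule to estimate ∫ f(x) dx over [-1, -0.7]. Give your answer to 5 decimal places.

h = 0.1, n = 3.
(h/2)·[y₀ + 2y₁ + 2y₂ + y₃] = 0.05·(7.99) = 0.39950.

0.39950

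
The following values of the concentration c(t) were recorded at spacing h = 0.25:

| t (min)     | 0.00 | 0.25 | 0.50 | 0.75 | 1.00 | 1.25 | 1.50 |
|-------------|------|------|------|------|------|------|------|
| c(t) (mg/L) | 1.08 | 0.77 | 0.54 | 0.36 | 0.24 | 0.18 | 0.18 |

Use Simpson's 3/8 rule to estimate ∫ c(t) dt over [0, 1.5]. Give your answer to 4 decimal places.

0.6722

h = 0.25, n = 6.
(3h/8)·[y₀ + 3y₁ + 3y₂ + 2y₃ + 3y₄ + 3y₅ + y₆] = 0.09375·(7.17) = 0.6722.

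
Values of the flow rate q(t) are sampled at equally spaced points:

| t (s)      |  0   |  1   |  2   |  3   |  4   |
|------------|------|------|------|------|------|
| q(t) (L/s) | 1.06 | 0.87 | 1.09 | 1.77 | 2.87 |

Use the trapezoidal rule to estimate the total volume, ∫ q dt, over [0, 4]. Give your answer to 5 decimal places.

5.69500

h = 1, n = 4.
(h/2)·[y₀ + 2y₁ + 2y₂ + 2y₃ + y₄] = 0.5·(11.39) = 5.69500.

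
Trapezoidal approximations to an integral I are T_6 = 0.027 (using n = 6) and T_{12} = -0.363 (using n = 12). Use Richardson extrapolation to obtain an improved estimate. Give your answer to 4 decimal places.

R = (4·T_{12} − T_6) / 3 = (4·(-0.363) − 0.027)/3 = (-1.479)/3 = -0.4930.

-0.4930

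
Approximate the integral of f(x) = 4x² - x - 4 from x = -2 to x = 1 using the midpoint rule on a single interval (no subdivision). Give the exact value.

M = (b−a)·f(-0.5) = 3·(-2.5) = -7.5.

-7.5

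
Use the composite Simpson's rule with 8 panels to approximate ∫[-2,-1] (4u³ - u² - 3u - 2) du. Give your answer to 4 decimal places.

-14.8333

h = (-1 − (-2))/8 = 0.125.
Nodes u₀,…,u₈ = -2, -1.875, -1.75, -1.625, -1.5, -1.375, -1.25, -1.125, -1.
f(u) = 4u³ - u² - 3u - 2: f₀=-32, f₁=-26.2578125, f₂=-21.25, f₃=-16.9296875, f₄=-13.25, f₅=-10.1640625, f₆=-7.625, f₇=-5.5859375, f₈=-4.
(h/3)·[f₀ + 4f₁ + 2f₂ + 4f₃ + 2f₄ + 4f₅ + 2f₆ + 4f₇ + f₈] = 0.041667·(-356) = -14.8333.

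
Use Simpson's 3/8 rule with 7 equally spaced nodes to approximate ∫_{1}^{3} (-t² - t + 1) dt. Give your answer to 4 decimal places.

-10.6667

h = (3 − 1)/6 = 0.333333.
Nodes t₀,…,t₆ = 1, 1.333333, 1.666667, 2, 2.333333, 2.666667, 3.
f(t) = -t² - t + 1: f₀=-1, f₁=-2.111111, f₂=-3.444444, f₃=-5, f₄=-6.777778, f₅=-8.777778, f₆=-11.
(3h/8)·[f₀ + 3f₁ + 3f₂ + 2f₃ + 3f₄ + 3f₅ + f₆] = 0.125·(-85.333333) = -10.6667.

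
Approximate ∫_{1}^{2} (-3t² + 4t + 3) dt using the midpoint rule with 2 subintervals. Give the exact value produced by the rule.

h = (2 − 1)/2 = 0.5.
Midpoints m₁,…,m₂ = 1.25, 1.75.
f(m₁)=3.3125, f(m₂)=0.8125.
h·[f(m₁) + f(m₂)] = 0.5·(4.125) = 2.0625.

2.0625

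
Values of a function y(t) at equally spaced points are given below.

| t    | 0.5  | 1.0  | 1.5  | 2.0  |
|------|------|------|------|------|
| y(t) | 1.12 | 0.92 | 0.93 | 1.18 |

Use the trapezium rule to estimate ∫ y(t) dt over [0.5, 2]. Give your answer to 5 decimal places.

1.50000

h = 0.5, n = 3.
(h/2)·[y₀ + 2y₁ + 2y₂ + y₃] = 0.25·(6.00) = 1.50000.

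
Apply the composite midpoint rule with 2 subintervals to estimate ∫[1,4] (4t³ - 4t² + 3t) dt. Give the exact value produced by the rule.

h = (4 − 1)/2 = 1.5.
Midpoints m₁,…,m₂ = 1.75, 3.25.
f(m₁)=14.4375, f(m₂)=104.8125.
h·[f(m₁) + f(m₂)] = 1.5·(119.25) = 178.875.

178.875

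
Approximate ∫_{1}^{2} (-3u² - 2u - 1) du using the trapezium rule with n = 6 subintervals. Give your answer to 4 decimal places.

-11.0139

h = (2 − 1)/6 = 0.166667.
Nodes u₀,…,u₆ = 1, 1.166667, 1.333333, 1.5, 1.666667, 1.833333, 2.
f(u) = -3u² - 2u - 1: f₀=-6, f₁=-7.416667, f₂=-9, f₃=-10.75, f₄=-12.666667, f₅=-14.75, f₆=-17.
(h/2)·[f₀ + 2f₁ + 2f₂ + 2f₃ + 2f₄ + 2f₅ + f₆] = 0.083333·(-132.166667) = -11.0139.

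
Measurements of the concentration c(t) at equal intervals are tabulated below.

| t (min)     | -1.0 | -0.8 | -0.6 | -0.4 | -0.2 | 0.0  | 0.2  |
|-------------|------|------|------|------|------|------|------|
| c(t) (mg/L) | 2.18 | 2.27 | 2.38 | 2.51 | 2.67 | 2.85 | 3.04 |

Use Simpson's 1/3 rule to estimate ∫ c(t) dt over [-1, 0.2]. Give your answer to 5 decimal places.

h = 0.2, n = 6.
(h/3)·[y₀ + 4y₁ + 2y₂ + 4y₃ + 2y₄ + 4y₅ + y₆] = 0.066667·(45.84) = 3.05600.

3.05600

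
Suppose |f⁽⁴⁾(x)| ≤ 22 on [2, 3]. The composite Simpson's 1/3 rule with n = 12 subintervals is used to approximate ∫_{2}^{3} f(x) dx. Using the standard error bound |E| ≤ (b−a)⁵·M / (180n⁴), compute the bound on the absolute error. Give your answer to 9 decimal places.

0.000005894

|E| ≤ (1)⁵·22 / (180·12⁴) = 22/3732480 = 0.000005894.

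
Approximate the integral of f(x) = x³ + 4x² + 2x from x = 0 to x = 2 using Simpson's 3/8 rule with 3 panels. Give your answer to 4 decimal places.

h = (2 − 0)/3 = 0.666667.
Nodes x₀,…,x₃ = 0, 0.666667, 1.333333, 2.
f(x) = x³ + 4x² + 2x: f₀=0, f₁=3.407407, f₂=12.148148, f₃=28.
(3h/8)·[f₀ + 3f₁ + 3f₂ + f₃] = 0.25·(74.666667) = 18.6667.

18.6667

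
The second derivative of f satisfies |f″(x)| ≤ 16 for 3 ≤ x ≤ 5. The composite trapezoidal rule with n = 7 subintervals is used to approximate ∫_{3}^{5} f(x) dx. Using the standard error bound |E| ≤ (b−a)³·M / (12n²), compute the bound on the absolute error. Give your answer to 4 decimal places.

|E| ≤ (2)³·16 / (12·7²) = 128/588 = 0.2177.

0.2177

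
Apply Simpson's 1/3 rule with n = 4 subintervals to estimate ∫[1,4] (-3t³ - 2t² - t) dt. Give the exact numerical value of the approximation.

-240.75

h = (4 − 1)/4 = 0.75.
Nodes t₀,…,t₄ = 1, 1.75, 2.5, 3.25, 4.
f(t) = -3t³ - 2t² - t: f₀=-6, f₁=-23.953125, f₂=-61.875, f₃=-127.359375, f₄=-228.
(h/3)·[f₀ + 4f₁ + 2f₂ + 4f₃ + f₄] = 0.25·(-963) = -240.75.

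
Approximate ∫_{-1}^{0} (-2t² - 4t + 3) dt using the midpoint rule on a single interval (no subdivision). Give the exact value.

M = (b−a)·f(-0.5) = 1·(4.5) = 4.5.

4.5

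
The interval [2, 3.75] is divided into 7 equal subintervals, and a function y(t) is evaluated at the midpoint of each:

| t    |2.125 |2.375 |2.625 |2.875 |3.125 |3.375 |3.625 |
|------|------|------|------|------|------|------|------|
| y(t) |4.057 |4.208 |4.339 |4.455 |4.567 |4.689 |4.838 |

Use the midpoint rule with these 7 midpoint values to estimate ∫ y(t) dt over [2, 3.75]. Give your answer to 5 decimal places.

h = 0.25, n = 7.
h·[y(m₁) + y(m₂) + y(m₃) + y(m₄) + y(m₅) + y(m₆) + y(m₇)] = 0.25·(31.153) = 7.78825.

7.78825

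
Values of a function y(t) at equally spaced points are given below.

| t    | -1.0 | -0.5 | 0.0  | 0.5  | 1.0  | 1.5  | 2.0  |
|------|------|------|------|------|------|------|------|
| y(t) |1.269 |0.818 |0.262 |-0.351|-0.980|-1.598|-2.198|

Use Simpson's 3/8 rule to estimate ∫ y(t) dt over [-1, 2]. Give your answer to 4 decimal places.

-1.1484

h = 0.5, n = 6.
(3h/8)·[y₀ + 3y₁ + 3y₂ + 2y₃ + 3y₄ + 3y₅ + y₆] = 0.1875·(-6.125) = -1.1484.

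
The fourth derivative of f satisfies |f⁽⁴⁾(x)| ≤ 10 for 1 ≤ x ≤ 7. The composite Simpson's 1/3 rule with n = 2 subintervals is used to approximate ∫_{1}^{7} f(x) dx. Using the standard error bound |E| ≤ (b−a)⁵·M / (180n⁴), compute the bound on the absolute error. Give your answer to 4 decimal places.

27.0000

|E| ≤ (6)⁵·10 / (180·2⁴) = 77760/2880 = 27.0000.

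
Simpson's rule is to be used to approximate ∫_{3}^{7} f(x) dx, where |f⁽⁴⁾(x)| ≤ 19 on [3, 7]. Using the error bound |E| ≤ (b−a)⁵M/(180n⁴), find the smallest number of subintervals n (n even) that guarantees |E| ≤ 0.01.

Need 19456/(180n⁴) ≤ 0.01.
n⁴ ≥ 19456/(180·0.01) = 10808.9 ⇒ n ≥ 10.1964, so the smallest even n is 12. (n must be even for Simpson's rule.)

12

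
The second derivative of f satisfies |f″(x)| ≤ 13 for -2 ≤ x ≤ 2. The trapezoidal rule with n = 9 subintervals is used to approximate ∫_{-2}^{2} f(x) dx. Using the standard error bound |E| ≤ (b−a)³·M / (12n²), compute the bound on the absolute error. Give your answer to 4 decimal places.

0.8560

|E| ≤ (4)³·13 / (12·9²) = 832/972 = 0.8560.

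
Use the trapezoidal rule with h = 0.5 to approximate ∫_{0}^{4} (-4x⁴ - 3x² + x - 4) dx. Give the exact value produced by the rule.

-913

h = (4 − 0)/8 = 0.5.
Nodes x₀,…,x₈ = 0, 0.5, 1, 1.5, 2, 2.5, 3, 3.5, 4.
f(x) = -4x⁴ - 3x² + x - 4: f₀=-4, f₁=-4.5, f₂=-10, f₃=-29.5, f₄=-78, f₅=-176.5, f₆=-352, f₇=-637.5, f₈=-1072.
(h/2)·[f₀ + 2f₁ + 2f₂ + 2f₃ + 2f₄ + 2f₅ + 2f₆ + 2f₇ + f₈] = 0.25·(-3652) = -913.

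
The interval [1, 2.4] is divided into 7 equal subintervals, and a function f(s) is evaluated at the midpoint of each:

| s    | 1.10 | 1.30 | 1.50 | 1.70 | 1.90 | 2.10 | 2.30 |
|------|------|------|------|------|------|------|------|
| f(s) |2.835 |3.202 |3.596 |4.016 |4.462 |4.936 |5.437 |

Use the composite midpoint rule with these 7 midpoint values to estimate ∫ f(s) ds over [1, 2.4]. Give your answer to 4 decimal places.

5.6968

h = 0.2, n = 7.
h·[y(m₁) + y(m₂) + y(m₃) + y(m₄) + y(m₅) + y(m₆) + y(m₇)] = 0.2·(28.484) = 5.6968.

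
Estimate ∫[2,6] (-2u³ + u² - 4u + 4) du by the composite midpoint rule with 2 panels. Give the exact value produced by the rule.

h = (6 − 2)/2 = 2.
Midpoints m₁,…,m₂ = 3, 5.
f(m₁)=-53, f(m₂)=-241.
h·[f(m₁) + f(m₂)] = 2·(-294) = -588.

-588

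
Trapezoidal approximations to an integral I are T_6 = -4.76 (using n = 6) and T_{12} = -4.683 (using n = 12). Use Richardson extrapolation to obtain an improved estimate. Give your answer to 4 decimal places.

R = (4·T_{12} − T_6) / 3 = (4·(-4.683) − (-4.76))/3 = (-13.972)/3 = -4.6573.

-4.6573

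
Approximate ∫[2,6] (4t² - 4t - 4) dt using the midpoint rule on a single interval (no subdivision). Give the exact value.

M = (b−a)·f(4) = 4·(44) = 176.

176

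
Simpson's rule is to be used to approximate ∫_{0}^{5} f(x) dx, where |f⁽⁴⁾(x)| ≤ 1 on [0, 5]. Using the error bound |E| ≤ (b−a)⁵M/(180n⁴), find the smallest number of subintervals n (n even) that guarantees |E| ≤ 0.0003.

Need 3125/(180n⁴) ≤ 0.0003.
n⁴ ≥ 3125/(180·0.0003) = 57870.4 ⇒ n ≥ 15.5101, so the smallest even n is 16. (n must be even for Simpson's rule.)

16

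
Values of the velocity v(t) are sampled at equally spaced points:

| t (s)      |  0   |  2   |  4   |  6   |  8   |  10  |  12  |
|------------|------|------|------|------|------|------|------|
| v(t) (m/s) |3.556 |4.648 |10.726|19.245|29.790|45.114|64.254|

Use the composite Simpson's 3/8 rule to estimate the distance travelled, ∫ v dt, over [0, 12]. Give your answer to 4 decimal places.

h = 2, n = 6.
(3h/8)·[y₀ + 3y₁ + 3y₂ + 2y₃ + 3y₄ + 3y₅ + y₆] = 0.75·(377.134) = 282.8505.

282.8505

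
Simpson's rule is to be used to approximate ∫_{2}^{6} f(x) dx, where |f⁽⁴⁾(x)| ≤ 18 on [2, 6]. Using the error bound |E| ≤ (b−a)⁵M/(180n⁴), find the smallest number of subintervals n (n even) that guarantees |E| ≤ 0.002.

Need 18432/(180n⁴) ≤ 0.002.
n⁴ ≥ 18432/(180·0.002) = 51200 ⇒ n ≥ 15.0424, so the smallest even n is 16. (n must be even for Simpson's rule.)

16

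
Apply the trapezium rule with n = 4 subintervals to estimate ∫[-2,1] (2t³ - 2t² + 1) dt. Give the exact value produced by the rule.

h = (1 − (-2))/4 = 0.75.
Nodes t₀,…,t₄ = -2, -1.25, -0.5, 0.25, 1.
f(t) = 2t³ - 2t² + 1: f₀=-23, f₁=-6.03125, f₂=0.25, f₃=0.90625, f₄=1.
(h/2)·[f₀ + 2f₁ + 2f₂ + 2f₃ + f₄] = 0.375·(-31.75) = -11.90625.

-11.90625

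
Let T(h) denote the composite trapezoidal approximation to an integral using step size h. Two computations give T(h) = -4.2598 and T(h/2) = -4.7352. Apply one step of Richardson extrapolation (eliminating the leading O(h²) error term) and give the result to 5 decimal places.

R = (4·T(h/2) − T(h)) / 3 = (4·(-4.7352) − (-4.2598))/3 = (-14.6810)/3 = -4.89367.

-4.89367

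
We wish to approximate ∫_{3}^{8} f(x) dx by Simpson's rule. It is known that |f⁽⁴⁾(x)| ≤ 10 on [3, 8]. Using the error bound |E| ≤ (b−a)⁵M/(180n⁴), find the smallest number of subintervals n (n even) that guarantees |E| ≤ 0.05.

8

Need 31250/(180n⁴) ≤ 0.05.
n⁴ ≥ 31250/(180·0.05) = 3472.22 ⇒ n ≥ 7.6763, so the smallest even n is 8. (n must be even for Simpson's rule.)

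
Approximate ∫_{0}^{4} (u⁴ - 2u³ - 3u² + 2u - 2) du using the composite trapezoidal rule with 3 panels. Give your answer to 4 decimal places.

h = (4 − 0)/3 = 1.333333.
Nodes u₀,…,u₃ = 0, 1.333333, 2.666667, 4.
f(u) = u⁴ - 2u³ - 3u² + 2u - 2: f₀=-2, f₁=-6.246914, f₂=-5.358025, f₃=86.
(h/2)·[f₀ + 2f₁ + 2f₂ + f₃] = 0.666667·(60.790123) = 40.5267.

40.5267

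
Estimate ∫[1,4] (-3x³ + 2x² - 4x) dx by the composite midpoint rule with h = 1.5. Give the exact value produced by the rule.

h = (4 − 1)/2 = 1.5.
Midpoints m₁,…,m₂ = 1.75, 3.25.
f(m₁)=-16.953125, f(m₂)=-94.859375.
h·[f(m₁) + f(m₂)] = 1.5·(-111.8125) = -167.71875.

-167.71875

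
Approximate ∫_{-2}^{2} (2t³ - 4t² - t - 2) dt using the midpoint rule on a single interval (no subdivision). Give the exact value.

M = (b−a)·f(0) = 4·(-2) = -8.

-8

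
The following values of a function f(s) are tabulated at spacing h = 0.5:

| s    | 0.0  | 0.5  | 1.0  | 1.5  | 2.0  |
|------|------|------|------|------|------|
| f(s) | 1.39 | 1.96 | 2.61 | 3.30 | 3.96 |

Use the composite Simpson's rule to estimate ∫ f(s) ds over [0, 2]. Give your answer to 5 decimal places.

5.26833

h = 0.5, n = 4.
(h/3)·[y₀ + 4y₁ + 2y₂ + 4y₃ + y₄] = 0.166667·(31.61) = 5.26833.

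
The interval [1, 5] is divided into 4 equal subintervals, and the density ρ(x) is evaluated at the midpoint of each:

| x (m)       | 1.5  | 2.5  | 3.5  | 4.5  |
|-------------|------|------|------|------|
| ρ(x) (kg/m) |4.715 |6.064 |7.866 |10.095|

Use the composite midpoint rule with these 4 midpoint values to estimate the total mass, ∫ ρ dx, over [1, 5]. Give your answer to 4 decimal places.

h = 1, n = 4.
h·[y(m₁) + y(m₂) + y(m₃) + y(m₄)] = 1·(28.740) = 28.7400.

28.7400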